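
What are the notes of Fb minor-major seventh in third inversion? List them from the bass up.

Eb, Fb, Abb, Cb

Fb minor-major seventh is Fb–Abb–Cb–Eb. Third inversion puts the seventh (Eb) in the bass, with the remaining tones above: Eb, Fb, Abb, Cb.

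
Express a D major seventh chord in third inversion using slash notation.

Third inversion of D major seventh has the seventh (C#) in the bass. As a slash chord: Dmaj7/C#.

Dmaj7/C#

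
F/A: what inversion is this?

F/A means F major with A in the bass. A is the third of F major (F–A–C), so this is first inversion.

first inversion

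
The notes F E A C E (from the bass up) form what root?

Reordering F, E, A, C into stacked thirds gives F–A–C–E; the bottom of that stack, F, is the root.

F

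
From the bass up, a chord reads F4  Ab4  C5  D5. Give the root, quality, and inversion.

The distinct note names are F, Ab, C, D. Stacked in thirds they read D–F–Ab–C, which is a half-diminished seventh chord on D.
With the third (F) in the bass, the chord is in first inversion (figured bass 6/5).

D half-diminished seventh, first inversion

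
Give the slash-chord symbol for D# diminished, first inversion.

First inversion of D# diminished has the third (F#) in the bass. As a slash chord: D#dim/F#.

D#dim/F#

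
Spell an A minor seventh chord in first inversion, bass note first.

A minor seventh is A–C–E–G. First inversion puts the third (C) in the bass, with the remaining tones above: C, E, G, A.

C, E, G, A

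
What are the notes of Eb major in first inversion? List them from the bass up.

G, Bb, Eb

Spelling Eb major: Eb–G–Bb. In first inversion the third is bass, giving G, Bb, Eb from the bottom.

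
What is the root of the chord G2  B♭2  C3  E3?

The distinct letter names are G, Bb, C, E. Arranged as a stack of thirds they read C–E–G–Bb, so C is the root (a C dominant seventh chord).

C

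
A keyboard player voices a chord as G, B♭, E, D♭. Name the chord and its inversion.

E diminished seventh, first inversion

Reducing to letter names: G, Bb, E, Db. These stack in thirds as E–G–Bb–Db — an E diminished seventh chord.
The lowest note is G, the third of the chord, so this is first inversion (figured bass 6/5).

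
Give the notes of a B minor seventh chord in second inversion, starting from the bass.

B minor seventh is B–D–F#–A. Second inversion puts the fifth (F#) in the bass, with the remaining tones above: F#, A, B, D.

F#, A, B, D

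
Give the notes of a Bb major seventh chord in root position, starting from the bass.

The chord tones are Bb–D–F–A. With the root (Bb) lowest for root position: Bb, D, F, A.

Bb, D, F, A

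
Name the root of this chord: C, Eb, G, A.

A

The distinct letter names are C, Eb, G, A. Arranged as a stack of thirds they read A–C–Eb–G, so A is the root (an A half-diminished seventh chord).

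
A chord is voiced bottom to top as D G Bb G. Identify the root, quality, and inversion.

G minor, second inversion

Reducing to letter names: D, G, Bb. These stack in thirds as G–Bb–D — a G minor triad.
The lowest note is D, the fifth of the chord, so this is second inversion (figured bass 6/4).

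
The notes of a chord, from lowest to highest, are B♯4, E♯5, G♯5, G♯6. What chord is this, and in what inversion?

E# minor, second inversion

The pitch classes B#, E#, G# arrange in thirds as E#–G#–B#: an E# minor triad.
B# is the fifth of E# minor; fifth in the bass means second inversion (figured bass 6/4).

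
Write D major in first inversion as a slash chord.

First inversion of D major has the third (F#) in the bass. As a slash chord: DM/F#.

DM/F#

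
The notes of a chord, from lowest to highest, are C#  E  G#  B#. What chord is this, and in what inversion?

C# minor-major seventh, root position

The distinct note names are C#, E, G#, B#. Stacked in thirds they read C#–E–G#–B#, which is a minor-major seventh chord on C#.
C# is the root of C# minor-major seventh; root in the bass means root position (figured bass 7).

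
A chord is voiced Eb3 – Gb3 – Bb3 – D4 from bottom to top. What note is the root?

Eb

Eb, Gb, Bb, D are the tones of an Eb minor-major seventh chord (Eb–Gb–Bb–D), making Eb the root.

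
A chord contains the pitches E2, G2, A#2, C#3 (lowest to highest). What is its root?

E, G, A#, C# are the tones of an A# diminished seventh chord (A#–C#–E–G), making A# the root.

A#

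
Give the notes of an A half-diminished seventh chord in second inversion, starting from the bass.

Spelling A half-diminished seventh: A–C–Eb–G. In second inversion the fifth is bass, giving Eb, G, A, C from the bottom.

Eb, G, A, C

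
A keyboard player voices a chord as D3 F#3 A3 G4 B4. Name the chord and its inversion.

The pitch classes D, F#, A, G, B arrange in thirds as G–B–D–F#–A: a G major ninth chord.
D is the fifth of G major ninth; fifth in the bass means second inversion.

G major ninth, second inversion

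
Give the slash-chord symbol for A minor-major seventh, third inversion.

Am(maj7)/G#

Third inversion of A minor-major seventh has the seventh (G#) in the bass. As a slash chord: Am(maj7)/G#.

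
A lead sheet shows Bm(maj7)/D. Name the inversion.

Bm(maj7)/D means B minor-major seventh with D in the bass. D is the third of B minor-major seventh (B–D–F#–A#), so this is first inversion.

first inversion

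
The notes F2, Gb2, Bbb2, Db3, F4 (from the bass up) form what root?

F, Gb, Bbb, Db are the tones of a Gb minor-major seventh chord (Gb–Bbb–Db–F), making Gb the root.

Gb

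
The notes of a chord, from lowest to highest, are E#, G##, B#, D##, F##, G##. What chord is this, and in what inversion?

E# major ninth, root position

The pitch classes E#, G##, B#, D##, F## arrange in thirds as E#–G##–B#–D##–F##: an E# major ninth chord.
With the root (E#) in the bass, the chord is in root position.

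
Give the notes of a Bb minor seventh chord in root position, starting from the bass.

The chord tones are Bb–Db–F–Ab. With the root (Bb) lowest for root position: Bb, Db, F, Ab.

Bb, Db, F, Ab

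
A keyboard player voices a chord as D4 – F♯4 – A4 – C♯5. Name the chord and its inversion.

Reducing to letter names: D, F#, A, C#. These stack in thirds as D–F#–A–C# — a D major seventh chord.
D is the root of D major seventh; root in the bass means root position (figured bass 7).

D major seventh, root position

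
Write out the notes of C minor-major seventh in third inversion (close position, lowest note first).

The chord tones are C–Eb–G–B. With the seventh (B) lowest for third inversion: B, C, Eb, G.

B, C, Eb, G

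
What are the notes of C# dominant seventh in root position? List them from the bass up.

C#, E#, G#, B

Spelling C# dominant seventh: C#–E#–G#–B. In root position the root is bass, giving C#, E#, G#, B from the bottom.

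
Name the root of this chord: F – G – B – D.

Reordering F, G, B, D into stacked thirds gives G–B–D–F; the bottom of that stack, G, is the root.

G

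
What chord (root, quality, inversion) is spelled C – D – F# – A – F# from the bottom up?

The pitch classes C, D, F#, A arrange in thirds as D–F#–A–C: a D dominant seventh chord.
The lowest note is C, the seventh of the chord, so this is third inversion (figured bass 4/2).

D dominant seventh, third inversion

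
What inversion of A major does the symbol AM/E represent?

AM/E means A major with E in the bass. E is the fifth of A major (A–C#–E), so this is second inversion.

second inversion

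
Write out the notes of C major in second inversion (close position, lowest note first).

Spelling C major: C–E–G. In second inversion the fifth is bass, giving G, C, E from the bottom.

G, C, E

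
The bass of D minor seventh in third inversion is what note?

The seventh of D minor seventh (D–F–A–C) is C; that is the bass in third inversion.

C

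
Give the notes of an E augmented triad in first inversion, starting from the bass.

G#, B#, E

E augmented is E–G#–B#. First inversion puts the third (G#) in the bass, with the remaining tones above: G#, B#, E.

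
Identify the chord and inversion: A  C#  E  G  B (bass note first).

The pitch classes A, C#, E, G, B arrange in thirds as A–C#–E–G–B: an A dominant ninth chord.
A is the root of A dominant ninth; root in the bass means root position.

A dominant ninth, root position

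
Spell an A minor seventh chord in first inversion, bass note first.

C, E, G, A

The chord tones are A–C–E–G. With the third (C) lowest for first inversion: C, E, G, A.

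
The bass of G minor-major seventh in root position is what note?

G minor-major seventh is G–Bb–D–F#. Root position places the root in the bass: G.

G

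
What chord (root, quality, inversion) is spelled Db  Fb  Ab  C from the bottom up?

Db minor-major seventh, root position

The pitch classes Db, Fb, Ab, C arrange in thirds as Db–Fb–Ab–C: a Db minor-major seventh chord.
Db is the root of Db minor-major seventh; root in the bass means root position (figured bass 7).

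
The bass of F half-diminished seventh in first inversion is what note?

Ab

F half-diminished seventh is F–Ab–Cb–Eb. First inversion places the third in the bass: Ab.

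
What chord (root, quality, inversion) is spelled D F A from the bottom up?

D minor, root position

Reducing to letter names: D, F, A. These stack in thirds as D–F–A — a D minor triad.
With the root (D) in the bass, the chord is in root position (figured bass 5/3).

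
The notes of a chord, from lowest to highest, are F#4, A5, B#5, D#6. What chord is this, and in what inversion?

The pitch classes F#, A, B#, D# arrange in thirds as B#–D#–F#–A: a B# diminished seventh chord.
F# is the fifth of B# diminished seventh; fifth in the bass means second inversion (figured bass 4/3).

B# diminished seventh, second inversion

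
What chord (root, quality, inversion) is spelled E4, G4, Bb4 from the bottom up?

E diminished, root position

The pitch classes E, G, Bb arrange in thirds as E–G–Bb: an E diminished triad.
With the root (E) in the bass, the chord is in root position (figured bass 5/3).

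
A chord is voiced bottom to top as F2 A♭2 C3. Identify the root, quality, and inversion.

F minor, root position

The pitch classes F, Ab, C arrange in thirds as F–Ab–C: an F minor triad.
The lowest note is F, the root of the chord, so this is root position (figured bass 5/3).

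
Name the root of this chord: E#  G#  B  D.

E#

Reordering E#, G#, B, D into stacked thirds gives E#–G#–B–D; the bottom of that stack, E#, is the root.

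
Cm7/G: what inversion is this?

Cm7/G means C minor seventh with G in the bass. G is the fifth of C minor seventh (C–Eb–G–Bb), so this is second inversion.

second inversion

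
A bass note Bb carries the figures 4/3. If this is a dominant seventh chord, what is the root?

Eb

The figures 4/3 mean the fifth of the chord is in the bass. If Bb is the fifth of a dominant seventh chord, the root is Eb (chord tones Eb–G–Bb–Db).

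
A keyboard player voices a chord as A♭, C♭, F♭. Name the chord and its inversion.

Fb major, first inversion

Reducing to letter names: Ab, Cb, Fb. These stack in thirds as Fb–Ab–Cb — an Fb major triad.
Ab is the third of Fb major; third in the bass means first inversion (figured bass 6).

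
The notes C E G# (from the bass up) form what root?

The distinct letter names are C, E, G#. Arranged as a stack of thirds they read C–E–G#, so C is the root (a C augmented triad).

C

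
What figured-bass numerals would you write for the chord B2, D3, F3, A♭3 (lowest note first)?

The notes B, D, F, Ab stack in thirds as B–D–F–Ab — a B diminished seventh chord. The bass B is the root, so this is root position: figured 7.

7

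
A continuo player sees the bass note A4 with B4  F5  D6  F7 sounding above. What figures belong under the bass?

The notes A, B, F, D stack in thirds as B–D–F–A — a B half-diminished seventh chord. The bass A is the seventh, so this is third inversion: figured 4/2.

4/2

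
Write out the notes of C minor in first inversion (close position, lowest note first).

Eb, G, C

The chord tones are C–Eb–G. With the third (Eb) lowest for first inversion: Eb, G, C.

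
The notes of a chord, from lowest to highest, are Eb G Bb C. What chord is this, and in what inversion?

Reducing to letter names: Eb, G, Bb, C. These stack in thirds as C–Eb–G–Bb — a C minor seventh chord.
With the third (Eb) in the bass, the chord is in first inversion (figured bass 6/5).

C minor seventh, first inversion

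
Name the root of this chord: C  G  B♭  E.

C

Reordering C, G, Bb, E into stacked thirds gives C–E–G–Bb; the bottom of that stack, C, is the root.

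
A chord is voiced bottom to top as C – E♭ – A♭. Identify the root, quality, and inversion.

Ab major, first inversion

The distinct note names are C, Eb, Ab. Stacked in thirds they read Ab–C–Eb, which is a major triad on Ab.
With the third (C) in the bass, the chord is in first inversion (figured bass 6).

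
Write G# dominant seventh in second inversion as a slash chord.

G#7/D#

Second inversion of G# dominant seventh has the fifth (D#) in the bass. As a slash chord: G#7/D#.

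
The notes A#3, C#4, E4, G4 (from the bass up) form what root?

A#

Reordering A#, C#, E, G into stacked thirds gives A#–C#–E–G; the bottom of that stack, A#, is the root.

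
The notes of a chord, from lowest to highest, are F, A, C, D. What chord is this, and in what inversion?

D minor seventh, first inversion

Reducing to letter names: F, A, C, D. These stack in thirds as D–F–A–C — a D minor seventh chord.
With the third (F) in the bass, the chord is in first inversion (figured bass 6/5).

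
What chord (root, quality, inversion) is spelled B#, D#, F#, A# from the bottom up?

B# half-diminished seventh, root position

Reducing to letter names: B#, D#, F#, A#. These stack in thirds as B#–D#–F#–A# — a B# half-diminished seventh chord.
With the root (B#) in the bass, the chord is in root position (figured bass 7).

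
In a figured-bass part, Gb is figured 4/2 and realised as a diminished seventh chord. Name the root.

A

The figures 4/2 mean the seventh of the chord is in the bass. If Gb is the seventh of a diminished seventh chord, the root is A (chord tones A–C–Eb–Gb).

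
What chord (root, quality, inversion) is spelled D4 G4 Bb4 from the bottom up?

The pitch classes D, G, Bb arrange in thirds as G–Bb–D: a G minor triad.
D is the fifth of G minor; fifth in the bass means second inversion (figured bass 6/4).

G minor, second inversion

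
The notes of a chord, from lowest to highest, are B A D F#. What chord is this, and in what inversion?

B minor seventh, root position

Reducing to letter names: B, A, D, F#. These stack in thirds as B–D–F#–A — a B minor seventh chord.
The lowest note is B, the root of the chord, so this is root position (figured bass 7).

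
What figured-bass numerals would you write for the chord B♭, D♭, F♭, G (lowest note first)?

6/5

The notes Bb, Db, Fb, G stack in thirds as G–Bb–Db–Fb — a G diminished seventh chord. The bass Bb is the third, so this is first inversion: figured 6/5.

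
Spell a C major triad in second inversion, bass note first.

C major is C–E–G. Second inversion puts the fifth (G) in the bass, with the remaining tones above: G, C, E.

G, C, E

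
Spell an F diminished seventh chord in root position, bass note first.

F, Ab, Cb, Ebb

Spelling F diminished seventh: F–Ab–Cb–Ebb. In root position the root is bass, giving F, Ab, Cb, Ebb from the bottom.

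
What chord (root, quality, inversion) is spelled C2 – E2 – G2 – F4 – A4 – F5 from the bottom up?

F major ninth, second inversion

Reducing to letter names: C, E, G, F, A. These stack in thirds as F–A–C–E–G — an F major ninth chord.
C is the fifth of F major ninth; fifth in the bass means second inversion.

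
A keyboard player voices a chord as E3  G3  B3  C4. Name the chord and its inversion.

The pitch classes E, G, B, C arrange in thirds as C–E–G–B: a C major seventh chord.
With the third (E) in the bass, the chord is in first inversion (figured bass 6/5).

C major seventh, first inversion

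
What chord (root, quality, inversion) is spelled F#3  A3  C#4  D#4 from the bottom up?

D# half-diminished seventh, first inversion

Reducing to letter names: F#, A, C#, D#. These stack in thirds as D#–F#–A–C# — a D# half-diminished seventh chord.
F# is the third of D# half-diminished seventh; third in the bass means first inversion (figured bass 6/5).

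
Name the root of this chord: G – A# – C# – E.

G, A#, C#, E are the tones of an A# diminished seventh chord (A#–C#–E–G), making A# the root.

A#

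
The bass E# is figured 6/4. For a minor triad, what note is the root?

The figures 6/4 mean the fifth of the chord is in the bass. If E# is the fifth of a minor triad, the root is A# (chord tones A#–C#–E#).

A#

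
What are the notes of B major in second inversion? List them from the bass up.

B major is B–D#–F#. Second inversion puts the fifth (F#) in the bass, with the remaining tones above: F#, B, D#.

F#, B, D#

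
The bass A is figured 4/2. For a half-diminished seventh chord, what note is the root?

B

The figures 4/2 mean the seventh of the chord is in the bass. If A is the seventh of a half-diminished seventh chord, the root is B (chord tones B–D–F–A).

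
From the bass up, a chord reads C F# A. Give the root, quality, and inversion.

F# diminished, second inversion

Reducing to letter names: C, F#, A. These stack in thirds as F#–A–C — an F# diminished triad.
With the fifth (C) in the bass, the chord is in second inversion (figured bass 6/4).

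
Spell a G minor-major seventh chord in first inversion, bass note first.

Bb, D, F#, G

G minor-major seventh is G–Bb–D–F#. First inversion puts the third (Bb) in the bass, with the remaining tones above: Bb, D, F#, G.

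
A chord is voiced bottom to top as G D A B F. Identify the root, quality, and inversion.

The distinct note names are G, D, A, B, F. Stacked in thirds they read G–B–D–F–A, which is a dominant ninth chord on G.
G is the root of G dominant ninth; root in the bass means root position.

G dominant ninth, root position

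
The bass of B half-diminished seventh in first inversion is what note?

D

B half-diminished seventh is B–D–F–A. First inversion places the third in the bass: D.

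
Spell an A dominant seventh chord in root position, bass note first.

A, C#, E, G

A dominant seventh is A–C#–E–G. Root position puts the root (A) in the bass, with the remaining tones above: A, C#, E, G.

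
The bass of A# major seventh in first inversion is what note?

C##

The third of A# major seventh (A#–C##–E#–G##) is C##; that is the bass in first inversion.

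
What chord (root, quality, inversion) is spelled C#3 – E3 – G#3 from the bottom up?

C# minor, root position

The pitch classes C#, E, G# arrange in thirds as C#–E–G#: a C# minor triad.
The lowest note is C#, the root of the chord, so this is root position (figured bass 5/3).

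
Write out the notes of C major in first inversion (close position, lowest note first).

The chord tones are C–E–G. With the third (E) lowest for first inversion: E, G, C.

E, G, C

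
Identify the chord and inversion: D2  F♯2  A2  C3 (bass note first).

D dominant seventh, root position

The distinct note names are D, F#, A, C. Stacked in thirds they read D–F#–A–C, which is a dominant seventh chord on D.
The lowest note is D, the root of the chord, so this is root position (figured bass 7).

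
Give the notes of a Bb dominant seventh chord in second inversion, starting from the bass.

F, Ab, Bb, D

Spelling Bb dominant seventh: Bb–D–F–Ab. In second inversion the fifth is bass, giving F, Ab, Bb, D from the bottom.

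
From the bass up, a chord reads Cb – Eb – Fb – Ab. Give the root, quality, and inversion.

The distinct note names are Cb, Eb, Fb, Ab. Stacked in thirds they read Fb–Ab–Cb–Eb, which is a major seventh chord on Fb.
Cb is the fifth of Fb major seventh; fifth in the bass means second inversion (figured bass 4/3).

Fb major seventh, second inversion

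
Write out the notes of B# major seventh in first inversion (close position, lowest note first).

Spelling B# major seventh: B#–D##–F##–A##. In first inversion the third is bass, giving D##, F##, A##, B# from the bottom.

D##, F##, A##, B#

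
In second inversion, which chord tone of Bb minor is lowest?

Bb minor is Bb–Db–F. Second inversion places the fifth in the bass: F.

F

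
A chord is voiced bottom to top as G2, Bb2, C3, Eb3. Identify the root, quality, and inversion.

C minor seventh, second inversion

Reducing to letter names: G, Bb, C, Eb. These stack in thirds as C–Eb–G–Bb — a C minor seventh chord.
With the fifth (G) in the bass, the chord is in second inversion (figured bass 4/3).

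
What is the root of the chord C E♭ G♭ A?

A

C, Eb, Gb, A are the tones of an A diminished seventh chord (A–C–Eb–Gb), making A the root.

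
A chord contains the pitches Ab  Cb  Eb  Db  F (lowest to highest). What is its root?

Ab, Cb, Eb, Db, F are the tones of a Db dominant ninth chord (Db–F–Ab–Cb–Eb), making Db the root.

Db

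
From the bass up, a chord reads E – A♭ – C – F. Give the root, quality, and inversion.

F minor-major seventh, third inversion

Reducing to letter names: E, Ab, C, F. These stack in thirds as F–Ab–C–E — an F minor-major seventh chord.
The lowest note is E, the seventh of the chord, so this is third inversion (figured bass 4/2).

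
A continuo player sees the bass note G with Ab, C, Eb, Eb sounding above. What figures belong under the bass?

4/2

The notes G, Ab, C, Eb stack in thirds as Ab–C–Eb–G — an Ab major seventh chord. The bass G is the seventh, so this is third inversion: figured 4/2.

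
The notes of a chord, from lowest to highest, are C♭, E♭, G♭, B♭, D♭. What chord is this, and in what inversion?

Cb major ninth, root position

Reducing to letter names: Cb, Eb, Gb, Bb, Db. These stack in thirds as Cb–Eb–Gb–Bb–Db — a Cb major ninth chord.
The lowest note is Cb, the root of the chord, so this is root position.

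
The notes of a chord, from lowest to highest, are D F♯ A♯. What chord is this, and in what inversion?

The distinct note names are D, F#, A#. Stacked in thirds they read D–F#–A#, which is an augmented triad on D.
With the root (D) in the bass, the chord is in root position (figured bass 5/3).

D augmented, root position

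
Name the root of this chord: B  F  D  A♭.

B

Reordering B, F, D, Ab into stacked thirds gives B–D–F–Ab; the bottom of that stack, B, is the root.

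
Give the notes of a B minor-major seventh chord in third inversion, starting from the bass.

B minor-major seventh is B–D–F#–A#. Third inversion puts the seventh (A#) in the bass, with the remaining tones above: A#, B, D, F#.

A#, B, D, F#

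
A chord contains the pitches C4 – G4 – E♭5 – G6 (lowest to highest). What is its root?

Reordering C, G, Eb into stacked thirds gives C–Eb–G; the bottom of that stack, C, is the root.

C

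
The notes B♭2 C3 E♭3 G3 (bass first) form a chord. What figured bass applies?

4/2

The notes Bb, C, Eb, G stack in thirds as C–Eb–G–Bb — a C minor seventh chord. The bass Bb is the seventh, so this is third inversion: figured 4/2.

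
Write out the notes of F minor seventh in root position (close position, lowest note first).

The chord tones are F–Ab–C–Eb. With the root (F) lowest for root position: F, Ab, C, Eb.

F, Ab, C, Eb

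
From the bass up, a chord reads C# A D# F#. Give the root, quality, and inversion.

The pitch classes C#, A, D#, F# arrange in thirds as D#–F#–A–C#: a D# half-diminished seventh chord.
With the seventh (C#) in the bass, the chord is in third inversion (figured bass 4/2).

D# half-diminished seventh, third inversion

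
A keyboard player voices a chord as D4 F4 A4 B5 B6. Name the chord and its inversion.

B half-diminished seventh, first inversion

The distinct note names are D, F, A, B. Stacked in thirds they read B–D–F–A, which is a half-diminished seventh chord on B.
With the third (D) in the bass, the chord is in first inversion (figured bass 6/5).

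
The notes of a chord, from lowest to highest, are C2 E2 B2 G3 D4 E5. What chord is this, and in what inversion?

Reducing to letter names: C, E, B, G, D. These stack in thirds as C–E–G–B–D — a C major ninth chord.
The lowest note is C, the root of the chord, so this is root position.

C major ninth, root position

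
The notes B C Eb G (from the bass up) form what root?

C

B, C, Eb, G are the tones of a C minor-major seventh chord (C–Eb–G–B), making C the root.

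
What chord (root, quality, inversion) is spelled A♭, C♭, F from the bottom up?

The pitch classes Ab, Cb, F arrange in thirds as F–Ab–Cb: an F diminished triad.
The lowest note is Ab, the third of the chord, so this is first inversion (figured bass 6).

F diminished, first inversion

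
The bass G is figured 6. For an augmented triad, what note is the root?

The figures 6 mean the third of the chord is in the bass. If G is the third of an augmented triad, the root is Eb (chord tones Eb–G–B).

Eb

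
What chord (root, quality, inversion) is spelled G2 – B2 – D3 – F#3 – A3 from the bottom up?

Reducing to letter names: G, B, D, F#, A. These stack in thirds as G–B–D–F#–A — a G major ninth chord.
With the root (G) in the bass, the chord is in root position.

G major ninth, root position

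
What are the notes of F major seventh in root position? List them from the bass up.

F, A, C, E

The chord tones are F–A–C–E. With the root (F) lowest for root position: F, A, C, E.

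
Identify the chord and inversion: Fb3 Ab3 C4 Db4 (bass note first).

Reducing to letter names: Fb, Ab, C, Db. These stack in thirds as Db–Fb–Ab–C — a Db minor-major seventh chord.
Fb is the third of Db minor-major seventh; third in the bass means first inversion (figured bass 6/5).

Db minor-major seventh, first inversion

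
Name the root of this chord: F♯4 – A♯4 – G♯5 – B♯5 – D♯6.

Reordering F#, A#, G#, B#, D# into stacked thirds gives G#–B#–D#–F#–A#; the bottom of that stack, G#, is the root.

G#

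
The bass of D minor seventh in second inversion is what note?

A

The fifth of D minor seventh (D–F–A–C) is A; that is the bass in second inversion.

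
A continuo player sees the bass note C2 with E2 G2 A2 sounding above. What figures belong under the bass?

6/5

The notes C, E, G, A stack in thirds as A–C–E–G — an A minor seventh chord. The bass C is the third, so this is first inversion: figured 6/5.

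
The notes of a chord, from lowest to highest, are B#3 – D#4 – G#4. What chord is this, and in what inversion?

The pitch classes B#, D#, G# arrange in thirds as G#–B#–D#: a G# major triad.
With the third (B#) in the bass, the chord is in first inversion (figured bass 6).

G# major, first inversion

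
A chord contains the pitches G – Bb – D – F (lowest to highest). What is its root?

G

G, Bb, D, F are the tones of a G minor seventh chord (G–Bb–D–F), making G the root.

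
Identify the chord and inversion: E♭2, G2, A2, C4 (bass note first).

Reducing to letter names: Eb, G, A, C. These stack in thirds as A–C–Eb–G — an A half-diminished seventh chord.
Eb is the fifth of A half-diminished seventh; fifth in the bass means second inversion (figured bass 4/3).

A half-diminished seventh, second inversion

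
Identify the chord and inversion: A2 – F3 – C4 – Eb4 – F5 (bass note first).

The distinct note names are A, F, C, Eb. Stacked in thirds they read F–A–C–Eb, which is a dominant seventh chord on F.
The lowest note is A, the third of the chord, so this is first inversion (figured bass 6/5).

F dominant seventh, first inversion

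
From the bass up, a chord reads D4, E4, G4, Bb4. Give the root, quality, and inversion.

E half-diminished seventh, third inversion

The distinct note names are D, E, G, Bb. Stacked in thirds they read E–G–Bb–D, which is a half-diminished seventh chord on E.
The lowest note is D, the seventh of the chord, so this is third inversion (figured bass 4/2).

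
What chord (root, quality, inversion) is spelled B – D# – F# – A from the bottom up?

Reducing to letter names: B, D#, F#, A. These stack in thirds as B–D#–F#–A — a B dominant seventh chord.
With the root (B) in the bass, the chord is in root position (figured bass 7).

B dominant seventh, root position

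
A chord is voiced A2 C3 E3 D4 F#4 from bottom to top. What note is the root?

The distinct letter names are A, C, E, D, F#. Arranged as a stack of thirds they read D–F#–A–C–E, so D is the root (a D dominant ninth chord).

D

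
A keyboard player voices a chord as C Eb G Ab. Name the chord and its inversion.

The pitch classes C, Eb, G, Ab arrange in thirds as Ab–C–Eb–G: an Ab major seventh chord.
The lowest note is C, the third of the chord, so this is first inversion (figured bass 6/5).

Ab major seventh, first inversion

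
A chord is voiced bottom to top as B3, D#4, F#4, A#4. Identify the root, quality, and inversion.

B major seventh, root position

The distinct note names are B, D#, F#, A#. Stacked in thirds they read B–D#–F#–A#, which is a major seventh chord on B.
With the root (B) in the bass, the chord is in root position (figured bass 7).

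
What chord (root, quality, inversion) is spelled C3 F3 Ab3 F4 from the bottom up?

The distinct note names are C, F, Ab. Stacked in thirds they read F–Ab–C, which is a minor triad on F.
The lowest note is C, the fifth of the chord, so this is second inversion (figured bass 6/4).

F minor, second inversion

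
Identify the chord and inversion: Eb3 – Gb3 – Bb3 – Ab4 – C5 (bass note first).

Ab dominant ninth, second inversion

The pitch classes Eb, Gb, Bb, Ab, C arrange in thirds as Ab–C–Eb–Gb–Bb: an Ab dominant ninth chord.
Eb is the fifth of Ab dominant ninth; fifth in the bass means second inversion.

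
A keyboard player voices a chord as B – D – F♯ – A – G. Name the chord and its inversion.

G major ninth, first inversion

The pitch classes B, D, F#, A, G arrange in thirds as G–B–D–F#–A: a G major ninth chord.
The lowest note is B, the third of the chord, so this is first inversion.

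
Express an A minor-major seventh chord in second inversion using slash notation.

Am(maj7)/E

Second inversion of A minor-major seventh has the fifth (E) in the bass. As a slash chord: Am(maj7)/E.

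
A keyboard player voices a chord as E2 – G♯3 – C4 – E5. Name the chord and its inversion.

C augmented, first inversion

The distinct note names are E, G#, C. Stacked in thirds they read C–E–G#, which is an augmented triad on C.
The lowest note is E, the third of the chord, so this is first inversion (figured bass 6).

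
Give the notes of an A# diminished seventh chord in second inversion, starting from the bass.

A# diminished seventh is A#–C#–E–G. Second inversion puts the fifth (E) in the bass, with the remaining tones above: E, G, A#, C#.

E, G, A#, C#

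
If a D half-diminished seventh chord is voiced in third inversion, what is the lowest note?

In third inversion the seventh is lowest. For D half-diminished seventh (D–F–Ab–C) that is C.

C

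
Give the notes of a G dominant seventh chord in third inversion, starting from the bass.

The chord tones are G–B–D–F. With the seventh (F) lowest for third inversion: F, G, B, D.

F, G, B, D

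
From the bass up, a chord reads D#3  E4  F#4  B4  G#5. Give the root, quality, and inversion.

E major ninth, third inversion

The pitch classes D#, E, F#, B, G# arrange in thirds as E–G#–B–D#–F#: an E major ninth chord.
The lowest note is D#, the seventh of the chord, so this is third inversion.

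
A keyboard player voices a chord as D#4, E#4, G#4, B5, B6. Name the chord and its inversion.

E# half-diminished seventh, third inversion

Reducing to letter names: D#, E#, G#, B. These stack in thirds as E#–G#–B–D# — an E# half-diminished seventh chord.
D# is the seventh of E# half-diminished seventh; seventh in the bass means third inversion (figured bass 4/2).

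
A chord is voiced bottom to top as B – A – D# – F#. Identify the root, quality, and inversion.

The distinct note names are B, A, D#, F#. Stacked in thirds they read B–D#–F#–A, which is a dominant seventh chord on B.
With the root (B) in the bass, the chord is in root position (figured bass 7).

B dominant seventh, root position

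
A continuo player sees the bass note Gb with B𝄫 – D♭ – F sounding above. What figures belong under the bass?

7

The notes Gb, Bbb, Db, F stack in thirds as Gb–Bbb–Db–F — a Gb minor-major seventh chord. The bass Gb is the root, so this is root position: figured 7.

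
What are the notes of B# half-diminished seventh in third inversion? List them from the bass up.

A#, B#, D#, F#

Spelling B# half-diminished seventh: B#–D#–F#–A#. In third inversion the seventh is bass, giving A#, B#, D#, F# from the bottom.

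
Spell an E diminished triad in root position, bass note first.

E, G, Bb

The chord tones are E–G–Bb. With the root (E) lowest for root position: E, G, Bb.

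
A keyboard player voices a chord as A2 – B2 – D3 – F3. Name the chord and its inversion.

The distinct note names are A, B, D, F. Stacked in thirds they read B–D–F–A, which is a half-diminished seventh chord on B.
The lowest note is A, the seventh of the chord, so this is third inversion (figured bass 4/2).

B half-diminished seventh, third inversion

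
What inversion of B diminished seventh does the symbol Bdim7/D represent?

Bdim7/D means B diminished seventh with D in the bass. D is the third of B diminished seventh (B–D–F–Ab), so this is first inversion.

first inversion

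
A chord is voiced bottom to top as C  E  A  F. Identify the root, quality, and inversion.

The distinct note names are C, E, A, F. Stacked in thirds they read F–A–C–E, which is a major seventh chord on F.
The lowest note is C, the fifth of the chord, so this is second inversion (figured bass 4/3).

F major seventh, second inversion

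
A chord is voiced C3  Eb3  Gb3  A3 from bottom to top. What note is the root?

A

The distinct letter names are C, Eb, Gb, A. Arranged as a stack of thirds they read A–C–Eb–Gb, so A is the root (an A diminished seventh chord).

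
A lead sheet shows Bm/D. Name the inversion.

Bm/D means B minor with D in the bass. D is the third of B minor (B–D–F#), so this is first inversion.

first inversion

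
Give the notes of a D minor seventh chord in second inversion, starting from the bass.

Spelling D minor seventh: D–F–A–C. In second inversion the fifth is bass, giving A, C, D, F from the bottom.

A, C, D, F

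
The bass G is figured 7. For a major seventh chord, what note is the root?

The figures 7 mean the root of the chord is in the bass. If G is the root of a major seventh chord, the root is G (chord tones G–B–D–F#).

G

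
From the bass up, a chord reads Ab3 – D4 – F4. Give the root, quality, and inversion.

D diminished, second inversion

The distinct note names are Ab, D, F. Stacked in thirds they read D–F–Ab, which is a diminished triad on D.
The lowest note is Ab, the fifth of the chord, so this is second inversion (figured bass 6/4).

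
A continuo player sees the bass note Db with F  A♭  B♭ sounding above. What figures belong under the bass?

The notes Db, F, Ab, Bb stack in thirds as Bb–Db–F–Ab — a Bb minor seventh chord. The bass Db is the third, so this is first inversion: figured 6/5.

6/5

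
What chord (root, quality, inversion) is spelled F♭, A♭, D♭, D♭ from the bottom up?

The pitch classes Fb, Ab, Db arrange in thirds as Db–Fb–Ab: a Db minor triad.
Fb is the third of Db minor; third in the bass means first inversion (figured bass 6).

Db minor, first inversion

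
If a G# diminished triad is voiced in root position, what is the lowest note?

G#

In root position the root is lowest. For G# diminished (G#–B–D) that is G#.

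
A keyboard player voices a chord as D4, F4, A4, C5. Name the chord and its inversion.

The distinct note names are D, F, A, C. Stacked in thirds they read D–F–A–C, which is a minor seventh chord on D.
D is the root of D minor seventh; root in the bass means root position (figured bass 7).

D minor seventh, root position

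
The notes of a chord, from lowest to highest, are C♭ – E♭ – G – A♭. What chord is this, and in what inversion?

Reducing to letter names: Cb, Eb, G, Ab. These stack in thirds as Ab–Cb–Eb–G — an Ab minor-major seventh chord.
The lowest note is Cb, the third of the chord, so this is first inversion (figured bass 6/5).

Ab minor-major seventh, first inversion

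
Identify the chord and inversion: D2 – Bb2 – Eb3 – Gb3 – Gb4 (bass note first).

Eb minor-major seventh, third inversion

Reducing to letter names: D, Bb, Eb, Gb. These stack in thirds as Eb–Gb–Bb–D — an Eb minor-major seventh chord.
The lowest note is D, the seventh of the chord, so this is third inversion (figured bass 4/2).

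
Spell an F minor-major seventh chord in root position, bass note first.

Spelling F minor-major seventh: F–Ab–C–E. In root position the root is bass, giving F, Ab, C, E from the bottom.

F, Ab, C, E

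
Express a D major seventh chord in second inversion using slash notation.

Dmaj7/A

Second inversion of D major seventh has the fifth (A) in the bass. As a slash chord: Dmaj7/A.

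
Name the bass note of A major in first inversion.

A major is A–C#–E. First inversion places the third in the bass: C#.

C#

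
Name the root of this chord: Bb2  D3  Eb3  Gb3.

The distinct letter names are Bb, D, Eb, Gb. Arranged as a stack of thirds they read Eb–Gb–Bb–D, so Eb is the root (an Eb minor-major seventh chord).

Eb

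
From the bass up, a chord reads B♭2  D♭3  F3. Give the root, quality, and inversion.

Bb minor, root position

Reducing to letter names: Bb, Db, F. These stack in thirds as Bb–Db–F — a Bb minor triad.
Bb is the root of Bb minor; root in the bass means root position (figured bass 5/3).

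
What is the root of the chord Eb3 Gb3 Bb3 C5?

Eb, Gb, Bb, C are the tones of a C half-diminished seventh chord (C–Eb–Gb–Bb), making C the root.

C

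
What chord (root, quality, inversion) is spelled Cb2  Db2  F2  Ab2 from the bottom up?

Db dominant seventh, third inversion

The distinct note names are Cb, Db, F, Ab. Stacked in thirds they read Db–F–Ab–Cb, which is a dominant seventh chord on Db.
With the seventh (Cb) in the bass, the chord is in third inversion (figured bass 4/2).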